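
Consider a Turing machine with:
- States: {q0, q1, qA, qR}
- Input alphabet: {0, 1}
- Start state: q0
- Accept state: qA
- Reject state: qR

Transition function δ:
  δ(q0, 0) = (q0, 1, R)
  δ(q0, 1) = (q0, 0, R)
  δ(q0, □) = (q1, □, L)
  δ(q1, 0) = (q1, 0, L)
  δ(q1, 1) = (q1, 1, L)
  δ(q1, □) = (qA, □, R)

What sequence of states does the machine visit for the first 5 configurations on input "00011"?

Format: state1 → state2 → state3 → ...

Execution trace:
Initial: [q0]00011
Step 1: δ(q0, 0) = (q0, 1, R) → 1[q0]0011
Step 2: δ(q0, 0) = (q0, 1, R) → 11[q0]011
Step 3: δ(q0, 0) = (q0, 1, R) → 111[q0]11
Step 4: δ(q0, 1) = (q0, 0, R) → 1110[q0]1

State sequence: q0 → q0 → q0 → q0 → q0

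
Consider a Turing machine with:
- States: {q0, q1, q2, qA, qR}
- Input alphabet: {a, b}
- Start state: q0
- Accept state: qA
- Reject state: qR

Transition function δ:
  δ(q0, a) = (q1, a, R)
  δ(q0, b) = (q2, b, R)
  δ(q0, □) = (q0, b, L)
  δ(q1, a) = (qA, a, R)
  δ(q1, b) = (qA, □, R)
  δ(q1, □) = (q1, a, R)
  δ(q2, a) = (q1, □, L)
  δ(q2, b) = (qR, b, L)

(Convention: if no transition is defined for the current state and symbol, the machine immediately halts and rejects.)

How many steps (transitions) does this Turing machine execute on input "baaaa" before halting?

Execution trace:
Initial: [q0]baaaa
Step 1: δ(q0, b) = (q2, b, R) → b[q2]aaaa
Step 2: δ(q2, a) = (q1, □, L) → [q1]b□aaa
Step 3: δ(q1, b) = (qA, □, R) → □[qA]□aaa

The machine reaches the accept state qA and halts.

The machine executed 3 steps before halting.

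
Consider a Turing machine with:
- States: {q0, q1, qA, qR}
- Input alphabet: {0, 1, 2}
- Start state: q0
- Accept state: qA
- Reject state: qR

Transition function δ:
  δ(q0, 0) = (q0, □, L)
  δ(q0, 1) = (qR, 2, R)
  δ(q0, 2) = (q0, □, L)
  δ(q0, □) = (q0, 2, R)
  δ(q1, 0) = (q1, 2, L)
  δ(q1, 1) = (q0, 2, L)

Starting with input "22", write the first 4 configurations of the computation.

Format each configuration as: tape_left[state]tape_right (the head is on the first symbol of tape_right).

Transitions applied:
Step 1: δ(q0, 2) = (q0, □, L)
Step 2: δ(q0, □) = (q0, 2, R)
Step 3: δ(q0, □) = (q0, 2, R)

The first 4 configurations are:
[q0]22 ⊢ [q0]□□2 ⊢ 2[q0]□2 ⊢ 22[q0]2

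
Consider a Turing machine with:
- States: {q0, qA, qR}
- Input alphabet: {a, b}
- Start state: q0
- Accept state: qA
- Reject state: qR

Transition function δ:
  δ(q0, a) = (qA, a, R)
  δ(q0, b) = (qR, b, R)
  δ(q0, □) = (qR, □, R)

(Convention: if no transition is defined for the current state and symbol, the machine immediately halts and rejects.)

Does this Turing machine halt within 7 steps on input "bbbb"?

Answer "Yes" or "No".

Execution trace:
Initial: [q0]bbbb
Step 1: δ(q0, b) = (qR, b, R) → b[qR]bbb

The machine reaches the reject state qR and halts.
The machine halted after 1 step (within the 7-step bound).

Answer: Yes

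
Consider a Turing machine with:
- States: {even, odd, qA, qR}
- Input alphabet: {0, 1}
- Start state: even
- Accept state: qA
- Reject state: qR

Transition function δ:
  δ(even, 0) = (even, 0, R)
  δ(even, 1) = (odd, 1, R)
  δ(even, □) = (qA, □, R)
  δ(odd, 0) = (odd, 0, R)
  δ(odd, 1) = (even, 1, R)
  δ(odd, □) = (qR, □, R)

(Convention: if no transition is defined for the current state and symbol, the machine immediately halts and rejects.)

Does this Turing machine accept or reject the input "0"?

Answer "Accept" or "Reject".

Execution trace:
Initial: [even]0
Step 1: δ(even, 0) = (even, 0, R) → 0[even]□
Step 2: δ(even, □) = (qA, □, R) → 0□[qA]□

The machine reaches the accept state qA and halts.

Answer: Accept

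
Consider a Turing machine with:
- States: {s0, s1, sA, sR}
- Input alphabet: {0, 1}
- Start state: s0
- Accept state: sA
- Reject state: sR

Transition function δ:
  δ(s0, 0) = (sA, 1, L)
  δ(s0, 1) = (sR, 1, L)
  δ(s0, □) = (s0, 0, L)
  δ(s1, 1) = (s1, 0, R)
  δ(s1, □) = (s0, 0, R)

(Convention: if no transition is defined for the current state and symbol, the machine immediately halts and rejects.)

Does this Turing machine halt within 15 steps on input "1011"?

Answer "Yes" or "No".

Execution trace:
Initial: [s0]1011
Step 1: δ(s0, 1) = (sR, 1, L) → [sR]□1011

The machine reaches the reject state sR and halts.
The machine halted after 1 step (within the 15-step bound).

Answer: Yes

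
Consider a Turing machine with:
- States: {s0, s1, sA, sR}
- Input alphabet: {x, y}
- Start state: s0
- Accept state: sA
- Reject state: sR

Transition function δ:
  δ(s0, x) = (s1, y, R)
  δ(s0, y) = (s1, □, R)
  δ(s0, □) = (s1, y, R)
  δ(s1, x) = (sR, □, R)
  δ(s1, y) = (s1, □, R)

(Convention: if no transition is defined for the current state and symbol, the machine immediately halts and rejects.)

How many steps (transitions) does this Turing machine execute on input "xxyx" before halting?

Execution trace:
Initial: [s0]xxyx
Step 1: δ(s0, x) = (s1, y, R) → y[s1]xyx
Step 2: δ(s1, x) = (sR, □, R) → y□[sR]yx

The machine reaches the reject state sR and halts.

The machine executed 2 steps before halting.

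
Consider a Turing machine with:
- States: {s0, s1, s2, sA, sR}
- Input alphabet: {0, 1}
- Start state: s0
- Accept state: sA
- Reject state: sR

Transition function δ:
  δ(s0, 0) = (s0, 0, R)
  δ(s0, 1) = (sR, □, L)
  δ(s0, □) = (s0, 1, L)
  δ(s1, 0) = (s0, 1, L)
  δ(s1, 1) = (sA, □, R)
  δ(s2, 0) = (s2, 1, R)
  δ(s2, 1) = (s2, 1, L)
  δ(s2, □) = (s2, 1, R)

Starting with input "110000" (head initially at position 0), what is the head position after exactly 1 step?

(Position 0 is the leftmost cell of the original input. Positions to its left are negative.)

Execution trace (head position shown):
Step 0: [s0]110000  (head at position 0)
Step 1: move left → [sR]□□10000  (head at position -1)

After 1 step, the head is at position -1.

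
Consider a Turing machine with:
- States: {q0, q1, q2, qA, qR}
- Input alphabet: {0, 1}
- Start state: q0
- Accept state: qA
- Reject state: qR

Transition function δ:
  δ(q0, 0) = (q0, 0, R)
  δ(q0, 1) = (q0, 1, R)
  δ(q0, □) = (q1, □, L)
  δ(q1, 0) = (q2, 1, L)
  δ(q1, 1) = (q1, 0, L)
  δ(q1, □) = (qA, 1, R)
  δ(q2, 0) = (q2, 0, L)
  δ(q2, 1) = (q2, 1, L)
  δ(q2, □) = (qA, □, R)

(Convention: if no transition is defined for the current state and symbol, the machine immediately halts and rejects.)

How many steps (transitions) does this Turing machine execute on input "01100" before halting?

Execution trace:
Initial: [q0]01100
Step 1: δ(q0, 0) = (q0, 0, R) → 0[q0]1100
Step 2: δ(q0, 1) = (q0, 1, R) → 01[q0]100
Step 3: δ(q0, 1) = (q0, 1, R) → 011[q0]00
Step 4: δ(q0, 0) = (q0, 0, R) → 0110[q0]0
Step 5: δ(q0, 0) = (q0, 0, R) → 01100[q0]□
Step 6: δ(q0, □) = (q1, □, L) → 0110[q1]0□
Step 7: δ(q1, 0) = (q2, 1, L) → 011[q2]01□
Step 8: δ(q2, 0) = (q2, 0, L) → 01[q2]101□
Step 9: δ(q2, 1) = (q2, 1, L) → 0[q2]1101□
Step 10: δ(q2, 1) = (q2, 1, L) → [q2]01101□
Step 11: δ(q2, 0) = (q2, 0, L) → [q2]□01101□
Step 12: δ(q2, □) = (qA, □, R) → □[qA]01101□

The machine reaches the accept state qA and halts.

The machine executed 12 steps before halting.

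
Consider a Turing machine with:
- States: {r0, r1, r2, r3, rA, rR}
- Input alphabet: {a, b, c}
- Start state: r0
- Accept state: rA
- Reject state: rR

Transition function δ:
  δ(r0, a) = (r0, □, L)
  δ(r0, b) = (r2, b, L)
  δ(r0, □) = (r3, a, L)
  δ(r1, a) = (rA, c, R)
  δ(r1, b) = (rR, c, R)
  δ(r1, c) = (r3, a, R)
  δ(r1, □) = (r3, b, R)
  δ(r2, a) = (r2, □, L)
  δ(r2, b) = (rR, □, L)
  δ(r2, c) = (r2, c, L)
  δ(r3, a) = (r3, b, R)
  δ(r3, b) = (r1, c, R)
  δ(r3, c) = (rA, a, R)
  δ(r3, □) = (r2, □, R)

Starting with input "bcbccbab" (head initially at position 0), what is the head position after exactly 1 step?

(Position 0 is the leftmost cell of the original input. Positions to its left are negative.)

Execution trace (head position shown):
Step 0: [r0]bcbccbab  (head at position 0)
Step 1: move left → [r2]□bcbccbab  (head at position -1)

After 1 step, the head is at position -1.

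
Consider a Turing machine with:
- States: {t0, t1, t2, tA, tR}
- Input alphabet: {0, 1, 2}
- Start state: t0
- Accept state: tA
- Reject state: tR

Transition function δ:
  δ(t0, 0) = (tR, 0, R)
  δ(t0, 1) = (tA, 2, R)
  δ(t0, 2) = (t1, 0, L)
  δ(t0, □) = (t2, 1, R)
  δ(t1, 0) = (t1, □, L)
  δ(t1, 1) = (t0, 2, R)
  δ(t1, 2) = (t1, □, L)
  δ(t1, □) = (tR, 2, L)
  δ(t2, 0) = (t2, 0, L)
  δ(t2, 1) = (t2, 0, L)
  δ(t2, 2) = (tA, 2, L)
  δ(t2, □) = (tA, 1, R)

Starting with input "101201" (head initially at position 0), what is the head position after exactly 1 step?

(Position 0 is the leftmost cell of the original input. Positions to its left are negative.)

Execution trace (head position shown):
Step 0: [t0]101201  (head at position 0)
Step 1: move right → 2[tA]01201  (head at position 1)

After 1 step, the head is at position 1.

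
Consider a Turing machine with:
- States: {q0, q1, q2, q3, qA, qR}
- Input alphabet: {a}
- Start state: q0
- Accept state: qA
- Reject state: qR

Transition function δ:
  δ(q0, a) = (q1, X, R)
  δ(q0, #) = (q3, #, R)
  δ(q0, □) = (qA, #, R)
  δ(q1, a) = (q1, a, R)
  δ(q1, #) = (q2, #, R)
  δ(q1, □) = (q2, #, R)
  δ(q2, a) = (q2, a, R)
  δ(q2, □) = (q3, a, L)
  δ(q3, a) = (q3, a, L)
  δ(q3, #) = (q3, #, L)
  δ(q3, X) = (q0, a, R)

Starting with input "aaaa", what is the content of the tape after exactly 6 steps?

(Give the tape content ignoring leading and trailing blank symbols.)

Execution trace:
Initial: [q0]aaaa
Step 1: δ(q0, a) = (q1, X, R) → X[q1]aaa
Step 2: δ(q1, a) = (q1, a, R) → Xa[q1]aa
Step 3: δ(q1, a) = (q1, a, R) → Xaa[q1]a
Step 4: δ(q1, a) = (q1, a, R) → Xaaa[q1]□
Step 5: δ(q1, □) = (q2, #, R) → Xaaa#[q2]□
Step 6: δ(q2, □) = (q3, a, L) → Xaaa[q3]#a

After 6 steps, the tape (ignoring leading/trailing blanks) is: Xaaa#a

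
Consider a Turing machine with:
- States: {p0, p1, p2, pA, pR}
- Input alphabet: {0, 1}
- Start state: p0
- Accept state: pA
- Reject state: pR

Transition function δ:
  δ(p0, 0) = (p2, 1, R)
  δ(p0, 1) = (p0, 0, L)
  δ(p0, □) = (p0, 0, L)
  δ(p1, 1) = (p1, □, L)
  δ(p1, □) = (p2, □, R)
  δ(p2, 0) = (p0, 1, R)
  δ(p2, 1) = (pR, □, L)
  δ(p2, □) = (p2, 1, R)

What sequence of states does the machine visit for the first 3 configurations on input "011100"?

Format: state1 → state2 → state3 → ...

Execution trace:
Initial: [p0]011100
Step 1: δ(p0, 0) = (p2, 1, R) → 1[p2]11100
Step 2: δ(p2, 1) = (pR, □, L) → [pR]1□1100

The machine reaches the reject state pR and halts.

State sequence: p0 → p2 → pR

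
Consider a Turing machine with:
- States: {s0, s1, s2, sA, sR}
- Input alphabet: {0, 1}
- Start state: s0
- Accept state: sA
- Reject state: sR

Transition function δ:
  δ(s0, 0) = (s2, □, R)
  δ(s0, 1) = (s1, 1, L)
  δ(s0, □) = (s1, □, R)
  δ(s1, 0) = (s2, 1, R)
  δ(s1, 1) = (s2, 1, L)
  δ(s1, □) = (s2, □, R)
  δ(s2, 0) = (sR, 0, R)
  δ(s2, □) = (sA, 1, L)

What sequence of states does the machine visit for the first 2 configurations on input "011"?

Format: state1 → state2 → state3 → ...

Execution trace:
Initial: [s0]011
Step 1: δ(s0, 0) = (s2, □, R) → □[s2]11

No transition is defined for δ(s2, 1). By convention the machine halts and rejects.

State sequence: s0 → s2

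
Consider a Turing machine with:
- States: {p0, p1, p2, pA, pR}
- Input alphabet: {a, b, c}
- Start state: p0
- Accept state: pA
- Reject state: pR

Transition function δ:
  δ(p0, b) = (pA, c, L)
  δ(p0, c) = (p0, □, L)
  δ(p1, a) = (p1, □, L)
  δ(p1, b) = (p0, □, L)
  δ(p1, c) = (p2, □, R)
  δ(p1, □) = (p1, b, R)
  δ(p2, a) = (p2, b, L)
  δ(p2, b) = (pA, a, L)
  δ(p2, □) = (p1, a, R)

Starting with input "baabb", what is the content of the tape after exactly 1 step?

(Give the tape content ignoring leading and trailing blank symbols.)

Execution trace:
Initial: [p0]baabb
Step 1: δ(p0, b) = (pA, c, L) → [pA]□caabb

The machine reaches the accept state pA and halts.

After 1 step, the tape (ignoring leading/trailing blanks) is: caabb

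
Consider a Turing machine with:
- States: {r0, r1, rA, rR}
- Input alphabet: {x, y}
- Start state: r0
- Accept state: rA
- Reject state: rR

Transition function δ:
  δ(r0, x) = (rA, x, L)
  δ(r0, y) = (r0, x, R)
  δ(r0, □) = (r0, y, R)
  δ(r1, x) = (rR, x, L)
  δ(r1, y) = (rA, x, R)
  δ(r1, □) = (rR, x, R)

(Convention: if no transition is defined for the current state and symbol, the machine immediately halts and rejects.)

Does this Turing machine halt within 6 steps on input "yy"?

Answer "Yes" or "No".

Execution trace:
Initial: [r0]yy
Step 1: δ(r0, y) = (r0, x, R) → x[r0]y
Step 2: δ(r0, y) = (r0, x, R) → xx[r0]□
Step 3: δ(r0, □) = (r0, y, R) → xxy[r0]□
Step 4: δ(r0, □) = (r0, y, R) → xxyy[r0]□
Step 5: δ(r0, □) = (r0, y, R) → xxyyy[r0]□
Step 6: δ(r0, □) = (r0, y, R) → xxyyyy[r0]□

The machine has not reached a halting state after 6 steps.
The machine did not halt within the 6-step bound.

Answer: No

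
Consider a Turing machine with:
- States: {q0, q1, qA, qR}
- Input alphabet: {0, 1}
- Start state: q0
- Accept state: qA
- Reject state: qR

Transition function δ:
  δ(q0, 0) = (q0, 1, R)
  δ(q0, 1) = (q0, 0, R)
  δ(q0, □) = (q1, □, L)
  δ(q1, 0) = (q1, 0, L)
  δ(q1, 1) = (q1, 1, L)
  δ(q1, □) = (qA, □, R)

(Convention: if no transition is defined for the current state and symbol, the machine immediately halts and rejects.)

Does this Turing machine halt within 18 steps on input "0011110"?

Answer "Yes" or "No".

Execution trace:
Initial: [q0]0011110
Step 1: δ(q0, 0) = (q0, 1, R) → 1[q0]011110
Step 2: δ(q0, 0) = (q0, 1, R) → 11[q0]11110
Step 3: δ(q0, 1) = (q0, 0, R) → 110[q0]1110
Step 4: δ(q0, 1) = (q0, 0, R) → 1100[q0]110
Step 5: δ(q0, 1) = (q0, 0, R) → 11000[q0]10
Step 6: δ(q0, 1) = (q0, 0, R) → 110000[q0]0
Step 7: δ(q0, 0) = (q0, 1, R) → 1100001[q0]□
Step 8: δ(q0, □) = (q1, □, L) → 110000[q1]1□
Step 9: δ(q1, 1) = (q1, 1, L) → 11000[q1]01□
Step 10: δ(q1, 0) = (q1, 0, L) → 1100[q1]001□
Step 11: δ(q1, 0) = (q1, 0, L) → 110[q1]0001□
Step 12: δ(q1, 0) = (q1, 0, L) → 11[q1]00001□
Step 13: δ(q1, 0) = (q1, 0, L) → 1[q1]100001□
Step 14: δ(q1, 1) = (q1, 1, L) → [q1]1100001□
Step 15: δ(q1, 1) = (q1, 1, L) → [q1]□1100001□
Step 16: δ(q1, □) = (qA, □, R) → □[qA]1100001□

The machine reaches the accept state qA and halts.
The machine halted after 16 steps (within the 18-step bound).

Answer: Yes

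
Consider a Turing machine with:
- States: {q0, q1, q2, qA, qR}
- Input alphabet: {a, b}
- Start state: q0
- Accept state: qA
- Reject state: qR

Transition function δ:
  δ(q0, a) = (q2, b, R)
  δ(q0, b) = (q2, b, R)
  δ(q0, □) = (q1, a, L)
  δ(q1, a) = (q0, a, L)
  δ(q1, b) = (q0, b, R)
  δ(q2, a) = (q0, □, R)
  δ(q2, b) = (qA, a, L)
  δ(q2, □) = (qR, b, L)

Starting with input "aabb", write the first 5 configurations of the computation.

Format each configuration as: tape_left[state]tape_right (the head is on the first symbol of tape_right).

Transitions applied:
Step 1: δ(q0, a) = (q2, b, R)
Step 2: δ(q2, a) = (q0, □, R)
Step 3: δ(q0, b) = (q2, b, R)
Step 4: δ(q2, b) = (qA, a, L)

The first 5 configurations are:
[q0]aabb ⊢ b[q2]abb ⊢ b□[q0]bb ⊢ b□b[q2]b ⊢ b□[qA]ba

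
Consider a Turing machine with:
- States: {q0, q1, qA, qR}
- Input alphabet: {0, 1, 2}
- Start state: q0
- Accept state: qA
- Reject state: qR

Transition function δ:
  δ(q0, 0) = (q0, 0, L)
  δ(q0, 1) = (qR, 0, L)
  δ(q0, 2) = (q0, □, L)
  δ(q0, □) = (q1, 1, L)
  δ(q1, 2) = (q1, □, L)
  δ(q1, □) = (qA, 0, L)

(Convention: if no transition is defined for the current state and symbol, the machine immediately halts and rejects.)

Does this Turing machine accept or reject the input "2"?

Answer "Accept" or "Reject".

Execution trace:
Initial: [q0]2
Step 1: δ(q0, 2) = (q0, □, L) → [q0]□□
Step 2: δ(q0, □) = (q1, 1, L) → [q1]□1□
Step 3: δ(q1, □) = (qA, 0, L) → [qA]□01□

The machine reaches the accept state qA and halts.

Answer: Accept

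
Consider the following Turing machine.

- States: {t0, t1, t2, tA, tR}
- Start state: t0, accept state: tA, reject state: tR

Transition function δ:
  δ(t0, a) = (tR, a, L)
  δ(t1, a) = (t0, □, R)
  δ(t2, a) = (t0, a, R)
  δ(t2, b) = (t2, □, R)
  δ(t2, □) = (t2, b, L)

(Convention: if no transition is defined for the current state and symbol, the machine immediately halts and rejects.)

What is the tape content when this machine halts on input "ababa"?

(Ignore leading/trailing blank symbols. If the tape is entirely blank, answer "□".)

Execution trace:
Initial: [t0]ababa
Step 1: δ(t0, a) = (tR, a, L) → [tR]□ababa

The machine reaches the reject state tR and halts.

Final tape (ignoring leading/trailing blanks): ababa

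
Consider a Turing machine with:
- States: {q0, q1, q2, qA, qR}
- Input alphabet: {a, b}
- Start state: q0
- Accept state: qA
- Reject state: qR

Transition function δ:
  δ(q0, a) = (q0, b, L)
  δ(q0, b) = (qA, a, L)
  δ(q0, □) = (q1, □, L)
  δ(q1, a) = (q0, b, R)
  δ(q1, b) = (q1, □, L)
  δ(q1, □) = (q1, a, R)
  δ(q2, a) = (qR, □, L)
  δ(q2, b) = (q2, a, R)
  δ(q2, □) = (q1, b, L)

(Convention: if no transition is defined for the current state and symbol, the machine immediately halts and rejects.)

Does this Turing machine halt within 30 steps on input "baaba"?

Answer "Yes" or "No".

Execution trace:
Initial: [q0]baaba
Step 1: δ(q0, b) = (qA, a, L) → [qA]□aaaba

The machine reaches the accept state qA and halts.
The machine halted after 1 step (within the 30-step bound).

Answer: Yes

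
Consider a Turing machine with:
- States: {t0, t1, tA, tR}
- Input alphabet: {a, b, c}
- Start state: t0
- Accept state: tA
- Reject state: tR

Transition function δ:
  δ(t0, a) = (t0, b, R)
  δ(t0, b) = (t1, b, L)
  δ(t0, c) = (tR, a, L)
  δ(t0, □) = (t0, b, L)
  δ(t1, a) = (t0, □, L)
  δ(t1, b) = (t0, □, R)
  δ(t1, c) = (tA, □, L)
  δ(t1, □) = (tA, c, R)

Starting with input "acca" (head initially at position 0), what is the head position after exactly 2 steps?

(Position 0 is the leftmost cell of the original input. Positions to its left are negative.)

Execution trace (head position shown):
Step 0: [t0]acca  (head at position 0)
Step 1: move right → b[t0]cca  (head at position 1)
Step 2: move left → [tR]baca  (head at position 0)

After 2 steps, the head is at position 0.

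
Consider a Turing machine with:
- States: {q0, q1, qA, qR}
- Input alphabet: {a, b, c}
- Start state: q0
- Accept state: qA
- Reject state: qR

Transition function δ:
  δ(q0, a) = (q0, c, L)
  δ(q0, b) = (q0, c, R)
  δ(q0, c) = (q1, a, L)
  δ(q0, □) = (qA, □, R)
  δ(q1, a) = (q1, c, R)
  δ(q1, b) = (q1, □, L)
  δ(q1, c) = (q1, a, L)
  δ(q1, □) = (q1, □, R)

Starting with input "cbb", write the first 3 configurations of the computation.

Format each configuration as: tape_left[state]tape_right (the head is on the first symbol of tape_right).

Transitions applied:
Step 1: δ(q0, c) = (q1, a, L)
Step 2: δ(q1, □) = (q1, □, R)

The first 3 configurations are:
[q0]cbb ⊢ [q1]□abb ⊢ □[q1]abb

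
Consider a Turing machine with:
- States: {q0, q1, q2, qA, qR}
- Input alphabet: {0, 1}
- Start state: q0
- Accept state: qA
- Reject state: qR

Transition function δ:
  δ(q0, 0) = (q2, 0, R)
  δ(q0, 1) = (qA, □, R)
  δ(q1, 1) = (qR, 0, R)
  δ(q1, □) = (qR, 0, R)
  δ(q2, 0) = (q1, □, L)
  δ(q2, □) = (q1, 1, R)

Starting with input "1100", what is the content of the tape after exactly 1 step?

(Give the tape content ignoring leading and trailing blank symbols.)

Execution trace:
Initial: [q0]1100
Step 1: δ(q0, 1) = (qA, □, R) → □[qA]100

The machine reaches the accept state qA and halts.

After 1 step, the tape (ignoring leading/trailing blanks) is: 100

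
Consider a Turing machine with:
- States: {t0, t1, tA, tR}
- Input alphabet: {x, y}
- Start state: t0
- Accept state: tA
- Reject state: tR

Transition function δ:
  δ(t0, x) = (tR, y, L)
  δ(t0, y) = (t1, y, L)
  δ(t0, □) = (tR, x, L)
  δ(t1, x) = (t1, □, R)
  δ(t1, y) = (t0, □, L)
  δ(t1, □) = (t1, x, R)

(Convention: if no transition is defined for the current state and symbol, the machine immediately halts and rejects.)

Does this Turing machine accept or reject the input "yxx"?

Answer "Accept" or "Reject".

Execution trace:
Initial: [t0]yxx
Step 1: δ(t0, y) = (t1, y, L) → [t1]□yxx
Step 2: δ(t1, □) = (t1, x, R) → x[t1]yxx
Step 3: δ(t1, y) = (t0, □, L) → [t0]x□xx
Step 4: δ(t0, x) = (tR, y, L) → [tR]□y□xx

The machine reaches the reject state tR and halts.

Answer: Reject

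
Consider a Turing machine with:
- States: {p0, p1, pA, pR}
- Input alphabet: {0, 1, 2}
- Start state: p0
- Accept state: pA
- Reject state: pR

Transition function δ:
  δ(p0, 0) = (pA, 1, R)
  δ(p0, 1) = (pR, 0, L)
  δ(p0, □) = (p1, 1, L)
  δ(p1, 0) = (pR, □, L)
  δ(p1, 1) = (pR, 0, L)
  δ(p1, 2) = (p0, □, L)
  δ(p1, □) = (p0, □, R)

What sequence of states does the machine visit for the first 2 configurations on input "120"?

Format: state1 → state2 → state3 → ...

Execution trace:
Initial: [p0]120
Step 1: δ(p0, 1) = (pR, 0, L) → [pR]□020

The machine reaches the reject state pR and halts.

State sequence: p0 → pR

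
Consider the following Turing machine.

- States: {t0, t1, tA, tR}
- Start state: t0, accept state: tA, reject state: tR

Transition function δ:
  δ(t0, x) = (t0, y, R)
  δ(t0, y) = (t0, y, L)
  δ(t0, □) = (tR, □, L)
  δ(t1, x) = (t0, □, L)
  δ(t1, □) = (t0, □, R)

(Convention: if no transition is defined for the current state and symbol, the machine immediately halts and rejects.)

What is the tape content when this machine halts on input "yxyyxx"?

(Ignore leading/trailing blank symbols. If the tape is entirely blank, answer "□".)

Execution trace:
Initial: [t0]yxyyxx
Step 1: δ(t0, y) = (t0, y, L) → [t0]□yxyyxx
Step 2: δ(t0, □) = (tR, □, L) → [tR]□□yxyyxx

The machine reaches the reject state tR and halts.

Final tape (ignoring leading/trailing blanks): yxyyxx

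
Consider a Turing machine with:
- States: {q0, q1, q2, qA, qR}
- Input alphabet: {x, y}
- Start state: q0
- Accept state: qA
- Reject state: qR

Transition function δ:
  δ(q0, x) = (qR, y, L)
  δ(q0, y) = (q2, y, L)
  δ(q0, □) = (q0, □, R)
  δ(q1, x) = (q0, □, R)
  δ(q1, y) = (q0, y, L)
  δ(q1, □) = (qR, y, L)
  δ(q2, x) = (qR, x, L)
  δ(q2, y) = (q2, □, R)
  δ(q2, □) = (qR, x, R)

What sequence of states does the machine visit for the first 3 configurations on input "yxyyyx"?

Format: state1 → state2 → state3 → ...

Execution trace:
Initial: [q0]yxyyyx
Step 1: δ(q0, y) = (q2, y, L) → [q2]□yxyyyx
Step 2: δ(q2, □) = (qR, x, R) → x[qR]yxyyyx

The machine reaches the reject state qR and halts.

State sequence: q0 → q2 → qR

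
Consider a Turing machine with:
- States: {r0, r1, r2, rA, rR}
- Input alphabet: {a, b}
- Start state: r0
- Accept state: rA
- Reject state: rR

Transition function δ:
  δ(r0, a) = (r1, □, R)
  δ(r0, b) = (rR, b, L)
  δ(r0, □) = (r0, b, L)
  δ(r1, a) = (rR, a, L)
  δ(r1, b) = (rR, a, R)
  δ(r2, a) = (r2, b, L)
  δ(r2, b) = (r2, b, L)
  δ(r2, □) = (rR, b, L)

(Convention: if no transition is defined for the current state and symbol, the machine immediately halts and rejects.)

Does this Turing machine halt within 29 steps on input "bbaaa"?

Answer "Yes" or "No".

Execution trace:
Initial: [r0]bbaaa
Step 1: δ(r0, b) = (rR, b, L) → [rR]□bbaaa

The machine reaches the reject state rR and halts.
The machine halted after 1 step (within the 29-step bound).

Answer: Yes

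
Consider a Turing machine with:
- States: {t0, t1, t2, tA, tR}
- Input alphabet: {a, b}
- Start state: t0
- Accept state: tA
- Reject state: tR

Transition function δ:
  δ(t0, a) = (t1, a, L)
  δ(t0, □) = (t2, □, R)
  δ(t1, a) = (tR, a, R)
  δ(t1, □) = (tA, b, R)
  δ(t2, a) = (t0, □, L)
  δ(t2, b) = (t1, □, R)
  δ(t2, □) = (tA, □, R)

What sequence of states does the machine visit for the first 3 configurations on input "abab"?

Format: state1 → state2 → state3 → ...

Execution trace:
Initial: [t0]abab
Step 1: δ(t0, a) = (t1, a, L) → [t1]□abab
Step 2: δ(t1, □) = (tA, b, R) → b[tA]abab

The machine reaches the accept state tA and halts.

State sequence: t0 → t1 → tA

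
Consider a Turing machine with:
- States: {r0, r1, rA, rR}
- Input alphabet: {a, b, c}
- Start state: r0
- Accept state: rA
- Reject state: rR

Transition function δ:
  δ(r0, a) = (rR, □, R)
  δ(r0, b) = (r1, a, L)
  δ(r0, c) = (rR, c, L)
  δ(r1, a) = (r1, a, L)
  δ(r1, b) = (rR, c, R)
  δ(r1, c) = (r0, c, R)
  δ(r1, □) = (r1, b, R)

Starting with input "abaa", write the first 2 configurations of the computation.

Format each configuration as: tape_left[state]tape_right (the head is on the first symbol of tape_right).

Transitions applied:
Step 1: δ(r0, a) = (rR, □, R)

The first 2 configurations are:
[r0]abaa ⊢ □[rR]baa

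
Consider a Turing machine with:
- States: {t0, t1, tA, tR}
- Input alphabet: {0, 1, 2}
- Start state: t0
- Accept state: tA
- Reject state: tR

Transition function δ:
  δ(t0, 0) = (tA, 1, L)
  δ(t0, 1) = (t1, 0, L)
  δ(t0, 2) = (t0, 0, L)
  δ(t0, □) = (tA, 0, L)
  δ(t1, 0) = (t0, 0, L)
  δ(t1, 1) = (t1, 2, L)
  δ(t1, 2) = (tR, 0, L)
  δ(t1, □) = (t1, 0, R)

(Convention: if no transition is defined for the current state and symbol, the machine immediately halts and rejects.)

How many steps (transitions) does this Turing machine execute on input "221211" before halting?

Execution trace:
Initial: [t0]221211
Step 1: δ(t0, 2) = (t0, 0, L) → [t0]□021211
Step 2: δ(t0, □) = (tA, 0, L) → [tA]□0021211

The machine reaches the accept state tA and halts.

The machine executed 2 steps before halting.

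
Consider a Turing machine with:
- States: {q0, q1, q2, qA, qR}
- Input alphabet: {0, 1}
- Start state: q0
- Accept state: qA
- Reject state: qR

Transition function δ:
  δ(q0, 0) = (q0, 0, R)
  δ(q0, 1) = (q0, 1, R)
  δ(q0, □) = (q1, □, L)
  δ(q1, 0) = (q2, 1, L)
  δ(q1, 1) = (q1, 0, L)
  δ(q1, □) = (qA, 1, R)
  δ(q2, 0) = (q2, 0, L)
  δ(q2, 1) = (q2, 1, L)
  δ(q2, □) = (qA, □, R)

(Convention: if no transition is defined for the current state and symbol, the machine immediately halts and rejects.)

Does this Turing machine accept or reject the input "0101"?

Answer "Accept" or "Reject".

Execution trace:
Initial: [q0]0101
Step 1: δ(q0, 0) = (q0, 0, R) → 0[q0]101
Step 2: δ(q0, 1) = (q0, 1, R) → 01[q0]01
Step 3: δ(q0, 0) = (q0, 0, R) → 010[q0]1
Step 4: δ(q0, 1) = (q0, 1, R) → 0101[q0]□
Step 5: δ(q0, □) = (q1, □, L) → 010[q1]1□
Step 6: δ(q1, 1) = (q1, 0, L) → 01[q1]00□
Step 7: δ(q1, 0) = (q2, 1, L) → 0[q2]110□
Step 8: δ(q2, 1) = (q2, 1, L) → [q2]0110□
Step 9: δ(q2, 0) = (q2, 0, L) → [q2]□0110□
Step 10: δ(q2, □) = (qA, □, R) → □[qA]0110□

The machine reaches the accept state qA and halts.

Answer: Accept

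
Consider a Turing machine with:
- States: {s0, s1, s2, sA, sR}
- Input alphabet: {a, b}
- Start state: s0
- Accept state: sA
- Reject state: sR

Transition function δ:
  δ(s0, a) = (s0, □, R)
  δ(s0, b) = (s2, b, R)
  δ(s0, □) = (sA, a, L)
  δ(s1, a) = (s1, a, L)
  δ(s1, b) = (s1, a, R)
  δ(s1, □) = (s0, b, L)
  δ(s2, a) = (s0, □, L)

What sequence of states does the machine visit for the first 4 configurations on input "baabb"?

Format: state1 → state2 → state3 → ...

Execution trace:
Initial: [s0]baabb
Step 1: δ(s0, b) = (s2, b, R) → b[s2]aabb
Step 2: δ(s2, a) = (s0, □, L) → [s0]b□abb
Step 3: δ(s0, b) = (s2, b, R) → b[s2]□abb

No transition is defined for δ(s2, □). By convention the machine halts and rejects.

State sequence: s0 → s2 → s0 → s2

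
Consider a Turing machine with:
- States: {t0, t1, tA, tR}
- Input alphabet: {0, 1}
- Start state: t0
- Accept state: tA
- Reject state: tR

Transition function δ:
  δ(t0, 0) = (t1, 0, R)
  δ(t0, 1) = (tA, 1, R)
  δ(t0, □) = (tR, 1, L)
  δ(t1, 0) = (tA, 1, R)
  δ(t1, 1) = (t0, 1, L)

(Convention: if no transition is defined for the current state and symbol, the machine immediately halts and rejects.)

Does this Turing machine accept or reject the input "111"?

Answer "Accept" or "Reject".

Execution trace:
Initial: [t0]111
Step 1: δ(t0, 1) = (tA, 1, R) → 1[tA]11

The machine reaches the accept state tA and halts.

Answer: Accept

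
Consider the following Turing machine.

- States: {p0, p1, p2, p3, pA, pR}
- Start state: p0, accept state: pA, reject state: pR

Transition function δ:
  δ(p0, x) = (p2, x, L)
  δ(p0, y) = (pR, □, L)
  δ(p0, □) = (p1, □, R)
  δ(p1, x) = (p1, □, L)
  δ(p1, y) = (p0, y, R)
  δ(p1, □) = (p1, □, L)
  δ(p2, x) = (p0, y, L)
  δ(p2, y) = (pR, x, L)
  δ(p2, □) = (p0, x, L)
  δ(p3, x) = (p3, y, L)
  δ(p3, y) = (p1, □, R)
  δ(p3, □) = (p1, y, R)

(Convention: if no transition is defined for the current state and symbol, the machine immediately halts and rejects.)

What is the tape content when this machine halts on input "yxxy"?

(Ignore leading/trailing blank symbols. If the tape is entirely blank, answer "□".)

Execution trace:
Initial: [p0]yxxy
Step 1: δ(p0, y) = (pR, □, L) → [pR]□□xxy

The machine reaches the reject state pR and halts.

Final tape (ignoring leading/trailing blanks): xxy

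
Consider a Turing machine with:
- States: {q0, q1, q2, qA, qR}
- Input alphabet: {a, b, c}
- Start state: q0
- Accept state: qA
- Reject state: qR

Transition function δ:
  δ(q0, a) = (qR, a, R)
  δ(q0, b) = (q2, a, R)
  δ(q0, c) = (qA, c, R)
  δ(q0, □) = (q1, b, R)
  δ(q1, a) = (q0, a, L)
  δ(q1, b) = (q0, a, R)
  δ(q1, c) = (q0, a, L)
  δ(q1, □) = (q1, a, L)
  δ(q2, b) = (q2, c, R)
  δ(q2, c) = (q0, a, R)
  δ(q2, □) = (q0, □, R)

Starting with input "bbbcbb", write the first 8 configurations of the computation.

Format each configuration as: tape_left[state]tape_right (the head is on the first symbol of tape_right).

Transitions applied:
Step 1: δ(q0, b) = (q2, a, R)
Step 2: δ(q2, b) = (q2, c, R)
Step 3: δ(q2, b) = (q2, c, R)
Step 4: δ(q2, c) = (q0, a, R)
Step 5: δ(q0, b) = (q2, a, R)
Step 6: δ(q2, b) = (q2, c, R)
Step 7: δ(q2, □) = (q0, □, R)

The first 8 configurations are:
[q0]bbbcbb ⊢ a[q2]bbcbb ⊢ ac[q2]bcbb ⊢ acc[q2]cbb ⊢ acca[q0]bb ⊢ accaa[q2]b ⊢ accaac[q2]□ ⊢ accaac□[q0]□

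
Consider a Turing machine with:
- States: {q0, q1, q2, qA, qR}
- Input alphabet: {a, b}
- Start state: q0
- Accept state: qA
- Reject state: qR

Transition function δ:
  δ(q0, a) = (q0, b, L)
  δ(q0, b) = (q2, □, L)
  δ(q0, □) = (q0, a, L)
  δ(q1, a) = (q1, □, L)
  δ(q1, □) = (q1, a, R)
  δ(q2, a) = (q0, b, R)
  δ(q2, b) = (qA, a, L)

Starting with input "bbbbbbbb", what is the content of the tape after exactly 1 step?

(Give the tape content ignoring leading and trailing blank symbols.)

Execution trace:
Initial: [q0]bbbbbbbb
Step 1: δ(q0, b) = (q2, □, L) → [q2]□□bbbbbbb

No transition is defined for δ(q2, □). By convention the machine halts and rejects.

After 1 step, the tape (ignoring leading/trailing blanks) is: bbbbbbb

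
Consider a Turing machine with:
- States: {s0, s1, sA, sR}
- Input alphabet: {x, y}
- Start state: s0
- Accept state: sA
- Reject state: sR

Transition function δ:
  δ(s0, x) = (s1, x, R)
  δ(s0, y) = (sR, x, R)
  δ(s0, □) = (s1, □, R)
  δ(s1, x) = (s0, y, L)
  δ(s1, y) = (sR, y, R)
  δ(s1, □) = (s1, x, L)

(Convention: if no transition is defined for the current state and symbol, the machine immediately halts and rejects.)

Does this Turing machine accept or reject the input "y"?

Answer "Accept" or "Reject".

Execution trace:
Initial: [s0]y
Step 1: δ(s0, y) = (sR, x, R) → x[sR]□

The machine reaches the reject state sR and halts.

Answer: Reject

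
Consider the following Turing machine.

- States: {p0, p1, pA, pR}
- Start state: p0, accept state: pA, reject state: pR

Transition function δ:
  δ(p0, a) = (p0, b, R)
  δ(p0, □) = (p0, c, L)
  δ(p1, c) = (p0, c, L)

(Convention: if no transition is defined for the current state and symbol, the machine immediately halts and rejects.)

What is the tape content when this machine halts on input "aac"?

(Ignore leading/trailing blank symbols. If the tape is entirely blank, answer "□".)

Execution trace:
Initial: [p0]aac
Step 1: δ(p0, a) = (p0, b, R) → b[p0]ac
Step 2: δ(p0, a) = (p0, b, R) → bb[p0]c

No transition is defined for δ(p0, c). By convention the machine halts and rejects.

Final tape (ignoring leading/trailing blanks): bbc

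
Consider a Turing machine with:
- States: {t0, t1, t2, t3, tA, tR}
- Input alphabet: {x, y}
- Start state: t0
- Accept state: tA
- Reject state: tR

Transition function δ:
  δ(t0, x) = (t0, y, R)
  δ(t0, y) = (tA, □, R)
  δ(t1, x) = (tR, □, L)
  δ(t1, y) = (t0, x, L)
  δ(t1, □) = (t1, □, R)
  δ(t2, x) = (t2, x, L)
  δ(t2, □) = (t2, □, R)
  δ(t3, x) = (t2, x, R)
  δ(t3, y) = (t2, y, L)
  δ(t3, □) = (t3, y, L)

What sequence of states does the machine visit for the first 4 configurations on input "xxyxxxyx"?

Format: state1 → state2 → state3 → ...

Execution trace:
Initial: [t0]xxyxxxyx
Step 1: δ(t0, x) = (t0, y, R) → y[t0]xyxxxyx
Step 2: δ(t0, x) = (t0, y, R) → yy[t0]yxxxyx
Step 3: δ(t0, y) = (tA, □, R) → yy□[tA]xxxyx

The machine reaches the accept state tA and halts.

State sequence: t0 → t0 → t0 → tA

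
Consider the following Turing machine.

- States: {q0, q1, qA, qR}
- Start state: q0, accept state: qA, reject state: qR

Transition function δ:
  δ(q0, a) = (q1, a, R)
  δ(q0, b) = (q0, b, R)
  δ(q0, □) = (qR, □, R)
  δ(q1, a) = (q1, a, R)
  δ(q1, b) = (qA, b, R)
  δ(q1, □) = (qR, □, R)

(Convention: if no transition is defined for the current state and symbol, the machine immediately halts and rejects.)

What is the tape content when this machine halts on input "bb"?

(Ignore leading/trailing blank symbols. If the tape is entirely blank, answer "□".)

Execution trace:
Initial: [q0]bb
Step 1: δ(q0, b) = (q0, b, R) → b[q0]b
Step 2: δ(q0, b) = (q0, b, R) → bb[q0]□
Step 3: δ(q0, □) = (qR, □, R) → bb□[qR]□

The machine reaches the reject state qR and halts.

Final tape (ignoring leading/trailing blanks): bb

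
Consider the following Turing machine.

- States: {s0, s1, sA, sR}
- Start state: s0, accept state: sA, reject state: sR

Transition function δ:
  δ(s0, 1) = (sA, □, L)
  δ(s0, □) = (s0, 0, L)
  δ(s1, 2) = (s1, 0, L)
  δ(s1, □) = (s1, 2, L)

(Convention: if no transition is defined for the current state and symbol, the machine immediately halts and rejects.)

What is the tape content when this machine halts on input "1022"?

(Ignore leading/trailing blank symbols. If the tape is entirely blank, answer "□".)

Execution trace:
Initial: [s0]1022
Step 1: δ(s0, 1) = (sA, □, L) → [sA]□□022

The machine reaches the accept state sA and halts.

Final tape (ignoring leading/trailing blanks): 022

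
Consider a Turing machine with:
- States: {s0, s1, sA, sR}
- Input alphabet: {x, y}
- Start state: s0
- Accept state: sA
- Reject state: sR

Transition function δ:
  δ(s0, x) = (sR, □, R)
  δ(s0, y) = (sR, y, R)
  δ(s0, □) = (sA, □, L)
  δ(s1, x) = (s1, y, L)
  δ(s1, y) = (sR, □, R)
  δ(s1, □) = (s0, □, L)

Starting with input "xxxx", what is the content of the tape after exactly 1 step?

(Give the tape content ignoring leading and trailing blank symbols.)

Execution trace:
Initial: [s0]xxxx
Step 1: δ(s0, x) = (sR, □, R) → □[sR]xxx

The machine reaches the reject state sR and halts.

After 1 step, the tape (ignoring leading/trailing blanks) is: xxx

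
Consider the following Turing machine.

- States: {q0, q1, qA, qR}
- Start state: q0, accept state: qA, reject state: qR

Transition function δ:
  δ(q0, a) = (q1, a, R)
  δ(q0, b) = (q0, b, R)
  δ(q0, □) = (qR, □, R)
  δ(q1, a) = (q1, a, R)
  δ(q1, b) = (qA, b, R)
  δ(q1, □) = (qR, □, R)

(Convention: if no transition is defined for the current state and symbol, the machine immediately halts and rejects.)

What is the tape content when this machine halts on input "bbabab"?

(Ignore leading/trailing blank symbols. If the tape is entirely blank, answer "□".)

Execution trace:
Initial: [q0]bbabab
Step 1: δ(q0, b) = (q0, b, R) → b[q0]babab
Step 2: δ(q0, b) = (q0, b, R) → bb[q0]abab
Step 3: δ(q0, a) = (q1, a, R) → bba[q1]bab
Step 4: δ(q1, b) = (qA, b, R) → bbab[qA]ab

The machine reaches the accept state qA and halts.

Final tape (ignoring leading/trailing blanks): bbabab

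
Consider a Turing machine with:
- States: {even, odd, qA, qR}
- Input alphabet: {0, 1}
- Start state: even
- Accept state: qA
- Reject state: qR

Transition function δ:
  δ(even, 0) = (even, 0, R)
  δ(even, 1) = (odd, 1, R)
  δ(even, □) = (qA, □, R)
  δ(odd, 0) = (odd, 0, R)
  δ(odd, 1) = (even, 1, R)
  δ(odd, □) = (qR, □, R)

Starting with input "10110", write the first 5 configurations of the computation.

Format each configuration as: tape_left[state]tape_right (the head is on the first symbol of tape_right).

Transitions applied:
Step 1: δ(even, 1) = (odd, 1, R)
Step 2: δ(odd, 0) = (odd, 0, R)
Step 3: δ(odd, 1) = (even, 1, R)
Step 4: δ(even, 1) = (odd, 1, R)

The first 5 configurations are:
[even]10110 ⊢ 1[odd]0110 ⊢ 10[odd]110 ⊢ 101[even]10 ⊢ 1011[odd]0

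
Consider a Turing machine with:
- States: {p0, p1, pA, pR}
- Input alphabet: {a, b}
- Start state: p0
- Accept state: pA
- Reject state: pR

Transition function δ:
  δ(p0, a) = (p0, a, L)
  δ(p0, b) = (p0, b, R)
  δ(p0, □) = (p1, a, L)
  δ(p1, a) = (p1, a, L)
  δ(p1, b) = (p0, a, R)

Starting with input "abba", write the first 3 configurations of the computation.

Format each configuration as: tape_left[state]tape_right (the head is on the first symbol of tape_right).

Transitions applied:
Step 1: δ(p0, a) = (p0, a, L)
Step 2: δ(p0, □) = (p1, a, L)

The first 3 configurations are:
[p0]abba ⊢ [p0]□abba ⊢ [p1]□aabba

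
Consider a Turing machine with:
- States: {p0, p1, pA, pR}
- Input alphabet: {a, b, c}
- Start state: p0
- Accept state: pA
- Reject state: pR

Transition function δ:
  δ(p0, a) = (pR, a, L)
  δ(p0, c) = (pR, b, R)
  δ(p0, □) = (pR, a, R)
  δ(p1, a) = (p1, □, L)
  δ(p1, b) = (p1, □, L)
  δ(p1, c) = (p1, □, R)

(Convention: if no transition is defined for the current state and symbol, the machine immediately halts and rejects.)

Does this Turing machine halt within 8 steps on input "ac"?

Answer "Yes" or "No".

Execution trace:
Initial: [p0]ac
Step 1: δ(p0, a) = (pR, a, L) → [pR]□ac

The machine reaches the reject state pR and halts.
The machine halted after 1 step (within the 8-step bound).

Answer: Yes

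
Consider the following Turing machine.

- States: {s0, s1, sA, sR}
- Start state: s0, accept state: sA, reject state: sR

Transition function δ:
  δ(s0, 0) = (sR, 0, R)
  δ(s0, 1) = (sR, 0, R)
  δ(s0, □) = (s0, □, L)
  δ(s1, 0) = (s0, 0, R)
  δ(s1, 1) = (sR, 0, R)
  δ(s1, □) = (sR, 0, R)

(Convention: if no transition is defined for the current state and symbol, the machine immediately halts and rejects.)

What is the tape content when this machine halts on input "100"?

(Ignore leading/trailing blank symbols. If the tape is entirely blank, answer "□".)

Execution trace:
Initial: [s0]100
Step 1: δ(s0, 1) = (sR, 0, R) → 0[sR]00

The machine reaches the reject state sR and halts.

Final tape (ignoring leading/trailing blanks): 000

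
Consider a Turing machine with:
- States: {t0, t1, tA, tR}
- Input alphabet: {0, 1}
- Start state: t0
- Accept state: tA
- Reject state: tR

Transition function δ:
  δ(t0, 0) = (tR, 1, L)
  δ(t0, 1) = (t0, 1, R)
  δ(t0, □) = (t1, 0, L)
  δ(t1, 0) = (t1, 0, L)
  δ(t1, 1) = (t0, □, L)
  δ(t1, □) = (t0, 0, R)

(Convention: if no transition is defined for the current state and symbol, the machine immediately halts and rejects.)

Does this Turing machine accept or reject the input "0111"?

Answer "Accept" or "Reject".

Execution trace:
Initial: [t0]0111
Step 1: δ(t0, 0) = (tR, 1, L) → [tR]□1111

The machine reaches the reject state tR and halts.

Answer: Reject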